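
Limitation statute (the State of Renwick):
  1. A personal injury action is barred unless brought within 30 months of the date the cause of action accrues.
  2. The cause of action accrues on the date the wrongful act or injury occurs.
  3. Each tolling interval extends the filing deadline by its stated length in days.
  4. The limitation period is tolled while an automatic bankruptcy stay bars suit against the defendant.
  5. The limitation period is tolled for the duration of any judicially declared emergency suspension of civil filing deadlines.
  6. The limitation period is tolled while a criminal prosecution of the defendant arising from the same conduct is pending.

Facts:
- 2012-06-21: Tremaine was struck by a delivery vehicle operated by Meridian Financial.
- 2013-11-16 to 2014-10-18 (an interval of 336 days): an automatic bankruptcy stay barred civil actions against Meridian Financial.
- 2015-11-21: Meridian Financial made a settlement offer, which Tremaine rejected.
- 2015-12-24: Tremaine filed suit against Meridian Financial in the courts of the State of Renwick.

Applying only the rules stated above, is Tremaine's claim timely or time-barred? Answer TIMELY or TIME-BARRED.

The limitation period began to run on 2012-06-21.
Adding the 30 months base period to 2012-06-21 gives a deadline of 2014-12-21, before any tolling.
The period was tolled for 336 days by the automatic bankruptcy stay (2013-11-16 to 2014-10-18), pushing the deadline to 2015-11-22.
None of the other events listed affects the running of the period under the stated rules.
Tremaine filed on 2015-12-24, after the 2015-11-22 deadline, so the action is time-barred.

TIME-BARRED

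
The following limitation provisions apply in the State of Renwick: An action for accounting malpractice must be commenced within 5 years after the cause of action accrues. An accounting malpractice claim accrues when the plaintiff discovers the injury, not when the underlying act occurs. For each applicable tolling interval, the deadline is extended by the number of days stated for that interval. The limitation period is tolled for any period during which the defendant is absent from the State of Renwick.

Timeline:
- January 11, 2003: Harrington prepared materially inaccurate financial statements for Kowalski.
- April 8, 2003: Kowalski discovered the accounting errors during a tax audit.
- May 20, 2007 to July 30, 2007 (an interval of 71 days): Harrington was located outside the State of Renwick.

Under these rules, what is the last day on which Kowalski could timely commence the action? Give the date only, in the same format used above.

Under the discovery rule, the claim accrued on April 8, 2003, when Kowalski discovered the injury — not on the January 11, 2003 date of the underlying act.
The untolled deadline — 5 years after April 8, 2003 — is April 8, 2008.
Because the defendant's absence from the jurisdiction ran from May 20, 2007 to July 30, 2007, the deadline is extended by 71 days to June 18, 2008.

June 18, 2008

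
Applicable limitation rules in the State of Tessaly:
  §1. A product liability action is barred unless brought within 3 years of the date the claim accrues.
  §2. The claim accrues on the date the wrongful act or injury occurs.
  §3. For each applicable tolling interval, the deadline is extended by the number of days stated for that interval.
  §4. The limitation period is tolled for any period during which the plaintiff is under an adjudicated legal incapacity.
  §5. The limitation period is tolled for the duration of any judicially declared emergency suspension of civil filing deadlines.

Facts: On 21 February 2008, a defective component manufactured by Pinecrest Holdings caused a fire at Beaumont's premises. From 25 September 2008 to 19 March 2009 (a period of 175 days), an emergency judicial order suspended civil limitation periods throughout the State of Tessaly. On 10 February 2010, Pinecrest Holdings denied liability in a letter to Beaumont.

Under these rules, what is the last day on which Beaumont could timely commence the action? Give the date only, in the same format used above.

The claim accrued on 21 February 2008, the date of the act.
3 years from 21 February 2008 is 21 February 2011.
The period was tolled for 175 days by the emergency suspension of filing deadlines (25 September 2008 to 19 March 2009), pushing the deadline to 15 August 2011.
The other events in the timeline have no effect on the limitation period under the stated rules.

15 August 2011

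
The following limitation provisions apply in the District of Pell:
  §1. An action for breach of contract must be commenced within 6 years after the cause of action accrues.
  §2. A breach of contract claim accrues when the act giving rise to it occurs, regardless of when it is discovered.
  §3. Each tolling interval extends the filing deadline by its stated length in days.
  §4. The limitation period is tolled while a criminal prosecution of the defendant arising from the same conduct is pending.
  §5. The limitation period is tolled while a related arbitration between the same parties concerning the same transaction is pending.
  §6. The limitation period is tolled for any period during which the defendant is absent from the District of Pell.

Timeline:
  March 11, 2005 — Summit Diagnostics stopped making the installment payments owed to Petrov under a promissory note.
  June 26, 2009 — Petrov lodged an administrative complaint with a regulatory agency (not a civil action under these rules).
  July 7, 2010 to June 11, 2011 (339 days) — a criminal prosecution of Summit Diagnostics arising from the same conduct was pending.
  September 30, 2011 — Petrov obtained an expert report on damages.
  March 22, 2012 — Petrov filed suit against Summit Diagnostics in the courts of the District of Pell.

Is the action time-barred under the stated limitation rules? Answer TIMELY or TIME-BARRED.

TIME-BARRED

The limitation period began to run on March 11, 2005.
The untolled deadline — 6 years after March 11, 2005 — is March 11, 2011.
Because the pending criminal prosecution ran from July 7, 2010 to June 11, 2011, the deadline is extended by 339 days to February 13, 2012.
Nothing else in the chronology tolls or restarts the period.
Petrov filed on March 22, 2012, after the February 13, 2012 deadline, so the action is time-barred.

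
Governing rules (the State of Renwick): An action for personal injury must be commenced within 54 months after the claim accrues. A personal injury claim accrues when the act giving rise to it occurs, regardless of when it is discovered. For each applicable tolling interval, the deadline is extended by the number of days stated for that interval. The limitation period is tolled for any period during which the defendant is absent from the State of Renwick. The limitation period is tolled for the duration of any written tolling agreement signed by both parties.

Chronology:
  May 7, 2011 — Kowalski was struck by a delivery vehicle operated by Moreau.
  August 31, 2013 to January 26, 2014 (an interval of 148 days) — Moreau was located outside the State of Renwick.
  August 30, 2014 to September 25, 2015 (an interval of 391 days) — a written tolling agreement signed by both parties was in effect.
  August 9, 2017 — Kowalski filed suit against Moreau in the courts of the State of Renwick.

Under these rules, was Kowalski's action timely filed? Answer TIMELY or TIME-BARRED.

The claim accrued on May 7, 2011, when the wrongful act occurred.
54 months from May 7, 2011 is November 7, 2015.
Because the defendant's absence from the jurisdiction ran from August 31, 2013 to January 26, 2014, the deadline is extended by 148 days to April 3, 2016.
The period was tolled for 391 days by the written tolling agreement (August 30, 2014 to September 25, 2015), pushing the deadline to April 29, 2017.
Filing on August 9, 2017 missed the April 29, 2017 deadline — the action is time-barred.

TIME-BARRED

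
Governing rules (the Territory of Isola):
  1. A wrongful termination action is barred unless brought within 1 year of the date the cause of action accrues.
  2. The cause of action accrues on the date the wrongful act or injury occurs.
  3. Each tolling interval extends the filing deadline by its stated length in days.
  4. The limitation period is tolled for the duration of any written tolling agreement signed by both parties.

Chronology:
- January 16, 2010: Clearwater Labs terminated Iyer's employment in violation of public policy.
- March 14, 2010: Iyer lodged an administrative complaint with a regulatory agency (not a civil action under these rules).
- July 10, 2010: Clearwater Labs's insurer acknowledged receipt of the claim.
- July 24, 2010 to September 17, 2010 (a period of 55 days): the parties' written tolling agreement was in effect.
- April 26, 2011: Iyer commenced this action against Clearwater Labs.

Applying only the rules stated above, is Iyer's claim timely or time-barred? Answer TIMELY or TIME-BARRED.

TIME-BARRED

The cause of action accrued on January 16, 2010, the date of the act.
The untolled deadline — 1 year after January 16, 2010 — is January 16, 2011.
The period was tolled for 55 days by the written tolling agreement (July 24, 2010 to September 17, 2010), pushing the deadline to March 12, 2011.
Nothing else in the chronology tolls or restarts the period.
Filing on April 26, 2011 missed the March 12, 2011 deadline — the action is time-barred.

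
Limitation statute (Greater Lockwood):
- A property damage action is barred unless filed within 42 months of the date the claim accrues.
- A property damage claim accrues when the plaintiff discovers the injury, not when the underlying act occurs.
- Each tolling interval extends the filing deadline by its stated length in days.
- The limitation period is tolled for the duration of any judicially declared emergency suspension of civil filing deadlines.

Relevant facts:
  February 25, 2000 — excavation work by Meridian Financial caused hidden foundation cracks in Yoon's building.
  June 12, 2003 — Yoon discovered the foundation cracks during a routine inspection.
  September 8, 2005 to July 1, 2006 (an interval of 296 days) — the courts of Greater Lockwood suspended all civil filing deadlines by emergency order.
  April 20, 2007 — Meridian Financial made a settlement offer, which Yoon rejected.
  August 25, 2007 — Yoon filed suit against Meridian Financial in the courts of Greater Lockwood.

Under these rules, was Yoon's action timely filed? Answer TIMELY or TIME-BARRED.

TIMELY

Under the discovery rule, the claim accrued on June 12, 2003, when Yoon discovered the injury — not on the February 25, 2000 date of the underlying act.
42 months from June 12, 2003 is December 12, 2006.
The period was tolled for 296 days by the emergency suspension of filing deadlines (September 8, 2005 to July 1, 2006), pushing the deadline to October 4, 2007.
Nothing else in the chronology tolls or restarts the period.
Filing on August 25, 2007 beat the October 4, 2007 deadline — the action is timely.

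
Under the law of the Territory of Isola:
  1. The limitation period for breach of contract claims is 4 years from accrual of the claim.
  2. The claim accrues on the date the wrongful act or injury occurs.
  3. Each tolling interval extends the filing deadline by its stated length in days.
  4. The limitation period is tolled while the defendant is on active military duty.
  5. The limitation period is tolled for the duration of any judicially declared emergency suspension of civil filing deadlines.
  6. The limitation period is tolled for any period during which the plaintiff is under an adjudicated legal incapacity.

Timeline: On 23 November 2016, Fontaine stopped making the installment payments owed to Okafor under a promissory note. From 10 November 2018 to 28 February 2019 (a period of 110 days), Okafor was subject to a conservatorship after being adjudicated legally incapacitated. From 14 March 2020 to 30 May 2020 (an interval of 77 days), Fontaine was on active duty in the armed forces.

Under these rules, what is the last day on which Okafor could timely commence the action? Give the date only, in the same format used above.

The limitation period began to run on 23 November 2016.
Adding the 4 years base period to 23 November 2016 gives a deadline of 23 November 2020, before any tolling.
The plaintiff's legal incapacity from 10 November 2018 to 28 February 2019 tolled the period for 110 days, extending the deadline to 13 March 2021.
Because the defendant's active military service ran from 14 March 2020 to 30 May 2020, the deadline is extended by 77 days to 29 May 2021.

29 May 2021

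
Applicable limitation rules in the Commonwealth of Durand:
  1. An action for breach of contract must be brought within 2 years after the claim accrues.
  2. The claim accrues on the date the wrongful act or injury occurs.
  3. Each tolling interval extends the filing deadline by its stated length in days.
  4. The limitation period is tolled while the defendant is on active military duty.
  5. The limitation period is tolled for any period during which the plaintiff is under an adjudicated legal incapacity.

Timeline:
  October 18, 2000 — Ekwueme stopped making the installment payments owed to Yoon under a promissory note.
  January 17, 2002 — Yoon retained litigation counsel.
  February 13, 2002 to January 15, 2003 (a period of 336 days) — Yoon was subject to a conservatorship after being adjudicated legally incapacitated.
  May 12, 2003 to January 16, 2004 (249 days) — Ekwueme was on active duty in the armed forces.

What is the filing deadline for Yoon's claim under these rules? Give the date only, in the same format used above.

The limitation period began to run on October 18, 2000.
Adding the 2 years base period to October 18, 2000 gives a deadline of October 18, 2002, before any tolling.
The plaintiff's legal incapacity from February 13, 2002 to January 15, 2003 tolled the period for 336 days, extending the deadline to September 19, 2003.
The defendant's active military service from May 12, 2003 to January 16, 2004 tolled the period for 249 days, extending the deadline to May 25, 2004.
None of the other events listed affects the running of the period under the stated rules.

May 25, 2004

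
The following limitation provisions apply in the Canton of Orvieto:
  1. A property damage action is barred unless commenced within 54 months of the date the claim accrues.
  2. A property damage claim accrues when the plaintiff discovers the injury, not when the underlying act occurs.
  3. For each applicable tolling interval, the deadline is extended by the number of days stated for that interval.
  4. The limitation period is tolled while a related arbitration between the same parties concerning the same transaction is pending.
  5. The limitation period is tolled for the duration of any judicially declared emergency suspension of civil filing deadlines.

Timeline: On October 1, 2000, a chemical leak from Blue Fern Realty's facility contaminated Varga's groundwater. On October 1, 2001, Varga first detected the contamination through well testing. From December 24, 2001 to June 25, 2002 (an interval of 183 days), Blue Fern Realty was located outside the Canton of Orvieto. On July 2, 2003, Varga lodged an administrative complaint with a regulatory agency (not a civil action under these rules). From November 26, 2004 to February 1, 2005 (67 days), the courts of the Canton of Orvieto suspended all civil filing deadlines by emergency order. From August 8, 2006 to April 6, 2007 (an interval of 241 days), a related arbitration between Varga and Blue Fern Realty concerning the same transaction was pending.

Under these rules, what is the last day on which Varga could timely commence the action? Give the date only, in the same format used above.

June 7, 2006

Under the discovery rule, the claim accrued on October 1, 2001, when Varga discovered the injury — not on the October 1, 2000 date of the underlying act.
The untolled deadline — 54 months after October 1, 2001 — is April 1, 2006.
The period was tolled for 67 days by the emergency suspension of filing deadlines (November 26, 2004 to February 1, 2005), pushing the deadline to June 7, 2006.
The pending related arbitration starting August 8, 2006 came too late — the period had run on June 7, 2006 — and so does not extend the deadline.
The defendant's absence from the jurisdiction from December 24, 2001 to June 25, 2002 does not toll the period, because no stated rule makes the defendant's absence a tolling event.
None of the other events listed affects the running of the period under the stated rules.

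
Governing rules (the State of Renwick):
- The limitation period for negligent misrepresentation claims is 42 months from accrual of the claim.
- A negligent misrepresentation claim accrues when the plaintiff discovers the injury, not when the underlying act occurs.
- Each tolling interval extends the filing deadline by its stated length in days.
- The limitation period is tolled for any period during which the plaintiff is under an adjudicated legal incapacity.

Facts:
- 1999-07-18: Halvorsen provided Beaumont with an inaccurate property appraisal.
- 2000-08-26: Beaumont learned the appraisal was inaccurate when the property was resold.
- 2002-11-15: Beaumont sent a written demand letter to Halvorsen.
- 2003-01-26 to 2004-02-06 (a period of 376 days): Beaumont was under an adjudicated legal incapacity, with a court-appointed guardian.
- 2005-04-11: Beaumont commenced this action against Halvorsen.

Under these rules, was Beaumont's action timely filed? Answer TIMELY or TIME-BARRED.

Accrual is tied to discovery, so the period began on 2000-08-26 rather than on 1999-07-18 when the act occurred.
Adding the 42 months base period to 2000-08-26 gives a deadline of 2004-02-26, before any tolling.
The plaintiff's legal incapacity from 2003-01-26 to 2004-02-06 tolled the period for 376 days, extending the deadline to 2005-03-08.
Nothing else in the chronology tolls or restarts the period.
The 2005-04-11 filing falls after the 2005-03-08 deadline; the claim is time-barred.

TIME-BARRED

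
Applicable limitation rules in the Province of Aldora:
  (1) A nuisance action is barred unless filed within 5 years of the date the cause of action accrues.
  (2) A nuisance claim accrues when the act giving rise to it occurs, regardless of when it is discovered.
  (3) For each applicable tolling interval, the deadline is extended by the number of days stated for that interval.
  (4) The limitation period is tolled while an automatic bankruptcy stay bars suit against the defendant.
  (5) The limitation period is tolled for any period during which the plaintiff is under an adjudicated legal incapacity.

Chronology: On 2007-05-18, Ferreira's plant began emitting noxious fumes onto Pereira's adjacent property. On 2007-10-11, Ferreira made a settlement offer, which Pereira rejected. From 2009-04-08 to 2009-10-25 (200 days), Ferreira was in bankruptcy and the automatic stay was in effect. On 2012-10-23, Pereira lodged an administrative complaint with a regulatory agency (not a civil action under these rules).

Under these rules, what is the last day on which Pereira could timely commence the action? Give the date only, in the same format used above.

2012-12-04

The limitation period began to run on 2007-05-18.
Adding the 5 years base period to 2007-05-18 gives a deadline of 2012-05-18, before any tolling.
Because the automatic bankruptcy stay ran from 2009-04-08 to 2009-10-25, the deadline is extended by 200 days to 2012-12-04.
Nothing else in the chronology tolls or restarts the period.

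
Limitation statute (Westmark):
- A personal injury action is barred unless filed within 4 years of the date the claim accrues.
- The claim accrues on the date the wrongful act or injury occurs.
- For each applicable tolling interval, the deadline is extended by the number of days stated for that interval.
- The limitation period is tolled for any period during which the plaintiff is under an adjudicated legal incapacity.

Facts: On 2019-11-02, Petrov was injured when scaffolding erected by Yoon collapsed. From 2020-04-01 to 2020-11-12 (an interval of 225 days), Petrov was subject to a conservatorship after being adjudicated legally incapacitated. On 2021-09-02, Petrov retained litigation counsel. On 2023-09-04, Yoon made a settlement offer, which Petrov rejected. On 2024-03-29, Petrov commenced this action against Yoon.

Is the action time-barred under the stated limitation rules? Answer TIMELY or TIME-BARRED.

The limitation period began to run on 2019-11-02.
4 years from 2019-11-02 is 2023-11-02.
The plaintiff's legal incapacity from 2020-04-01 to 2020-11-12 tolled the period for 225 days, extending the deadline to 2024-06-14.
The other events in the timeline have no effect on the limitation period under the stated rules.
Filing on 2024-03-29 beat the 2024-06-14 deadline — the action is timely.

TIMELY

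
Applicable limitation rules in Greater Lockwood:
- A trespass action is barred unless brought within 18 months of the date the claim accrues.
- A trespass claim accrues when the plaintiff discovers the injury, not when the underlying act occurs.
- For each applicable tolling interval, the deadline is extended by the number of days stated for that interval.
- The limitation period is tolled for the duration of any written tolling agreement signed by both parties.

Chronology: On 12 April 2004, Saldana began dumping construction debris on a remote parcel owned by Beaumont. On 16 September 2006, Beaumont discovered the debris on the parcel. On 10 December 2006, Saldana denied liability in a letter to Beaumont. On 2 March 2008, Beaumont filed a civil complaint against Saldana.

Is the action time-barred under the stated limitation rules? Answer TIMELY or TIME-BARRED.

Accrual is tied to discovery, so the period began on 16 September 2006 rather than on 12 April 2004 when the act occurred.
18 months from 16 September 2006 is 16 March 2008.
Nothing else in the chronology tolls or restarts the period.
Filing on 2 March 2008 beat the 16 March 2008 deadline — the action is timely.

TIMELY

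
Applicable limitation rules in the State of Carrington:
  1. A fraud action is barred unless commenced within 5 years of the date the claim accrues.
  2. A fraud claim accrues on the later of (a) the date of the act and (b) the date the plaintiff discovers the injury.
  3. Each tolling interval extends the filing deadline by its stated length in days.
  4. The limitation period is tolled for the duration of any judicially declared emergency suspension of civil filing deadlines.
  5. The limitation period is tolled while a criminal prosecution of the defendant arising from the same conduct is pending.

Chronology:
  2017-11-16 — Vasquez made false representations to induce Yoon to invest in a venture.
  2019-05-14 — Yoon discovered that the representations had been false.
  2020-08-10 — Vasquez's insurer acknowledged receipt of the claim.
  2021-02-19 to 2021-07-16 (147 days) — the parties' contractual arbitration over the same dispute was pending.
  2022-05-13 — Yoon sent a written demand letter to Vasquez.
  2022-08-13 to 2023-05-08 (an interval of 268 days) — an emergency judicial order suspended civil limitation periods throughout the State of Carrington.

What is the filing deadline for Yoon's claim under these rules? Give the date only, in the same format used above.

Taking the later of the act (2017-11-16) and discovery (2019-05-14), the claim accrued on 2019-05-14.
The untolled deadline — 5 years after 2019-05-14 — is 2024-05-14.
The emergency suspension of filing deadlines from 2022-08-13 to 2023-05-08 tolled the period for 268 days, extending the deadline to 2025-02-06.
Although a pending arbitration ran from 2021-02-19 to 2021-07-16, the stated rules do not make that a tolling event, so it is disregarded.
The other events in the timeline have no effect on the limitation period under the stated rules.

2025-02-06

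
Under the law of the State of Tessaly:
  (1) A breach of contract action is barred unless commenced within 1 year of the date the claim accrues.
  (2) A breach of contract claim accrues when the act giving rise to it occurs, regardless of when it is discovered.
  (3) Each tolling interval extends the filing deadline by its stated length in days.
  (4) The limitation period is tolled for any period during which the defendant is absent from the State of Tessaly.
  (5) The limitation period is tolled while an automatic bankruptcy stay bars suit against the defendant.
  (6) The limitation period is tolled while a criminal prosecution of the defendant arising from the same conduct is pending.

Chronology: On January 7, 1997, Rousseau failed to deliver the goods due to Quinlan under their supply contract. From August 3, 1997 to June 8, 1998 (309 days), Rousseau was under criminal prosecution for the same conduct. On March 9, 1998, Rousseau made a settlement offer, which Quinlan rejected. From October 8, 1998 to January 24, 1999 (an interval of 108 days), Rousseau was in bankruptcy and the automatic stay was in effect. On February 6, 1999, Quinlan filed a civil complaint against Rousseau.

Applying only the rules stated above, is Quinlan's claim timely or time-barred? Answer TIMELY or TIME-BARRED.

The claim accrued on January 7, 1997, the date of the act.
1 year from January 7, 1997 is January 7, 1998.
Because the pending criminal prosecution ran from August 3, 1997 to June 8, 1998, the deadline is extended by 309 days to November 12, 1998.
The automatic bankruptcy stay from October 8, 1998 to January 24, 1999 tolled the period for 108 days, extending the deadline to February 28, 1999.
The other events in the timeline have no effect on the limitation period under the stated rules.
The February 6, 1999 filing precedes the February 28, 1999 deadline; the claim is timely.

TIMELY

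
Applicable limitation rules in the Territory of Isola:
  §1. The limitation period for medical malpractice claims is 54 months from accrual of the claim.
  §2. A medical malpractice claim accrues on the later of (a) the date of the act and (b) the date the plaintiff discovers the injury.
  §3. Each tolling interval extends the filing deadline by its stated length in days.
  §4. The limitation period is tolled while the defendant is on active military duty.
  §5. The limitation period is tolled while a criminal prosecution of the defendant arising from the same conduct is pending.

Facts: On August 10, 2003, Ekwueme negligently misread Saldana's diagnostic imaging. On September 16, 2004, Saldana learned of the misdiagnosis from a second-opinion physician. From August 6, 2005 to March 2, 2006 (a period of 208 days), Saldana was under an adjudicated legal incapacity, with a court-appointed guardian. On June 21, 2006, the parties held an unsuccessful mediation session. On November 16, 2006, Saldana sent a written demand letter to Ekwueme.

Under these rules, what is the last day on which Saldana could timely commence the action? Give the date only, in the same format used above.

March 16, 2009

Because discovery on September 16, 2004 post-dates the August 10, 2003 act, accrual under the later-of rule falls on September 16, 2004.
The untolled deadline — 54 months after September 16, 2004 — is March 16, 2009.
The plaintiff's legal incapacity from August 6, 2005 to March 2, 2006 does not toll the period, because no stated rule makes the plaintiff's incapacity a tolling event.
None of the other events listed affects the running of the period under the stated rules.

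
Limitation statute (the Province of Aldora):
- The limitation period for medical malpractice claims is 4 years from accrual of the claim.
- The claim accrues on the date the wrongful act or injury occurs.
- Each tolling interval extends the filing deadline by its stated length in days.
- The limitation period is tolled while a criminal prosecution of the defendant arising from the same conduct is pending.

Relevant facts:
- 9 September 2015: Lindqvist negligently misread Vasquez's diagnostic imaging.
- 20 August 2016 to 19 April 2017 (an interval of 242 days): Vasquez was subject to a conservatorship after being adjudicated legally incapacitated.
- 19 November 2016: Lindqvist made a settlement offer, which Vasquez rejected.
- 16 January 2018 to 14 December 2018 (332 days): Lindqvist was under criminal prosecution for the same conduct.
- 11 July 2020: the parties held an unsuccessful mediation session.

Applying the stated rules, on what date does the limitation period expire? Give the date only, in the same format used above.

The claim accrued on 9 September 2015, when the wrongful act occurred.
4 years from 9 September 2015 is 9 September 2019.
Because the pending criminal prosecution ran from 16 January 2018 to 14 December 2018, the deadline is extended by 332 days to 6 August 2020.
The plaintiff's legal incapacity from 20 August 2016 to 19 April 2017 does not toll the period, because no stated rule makes the plaintiff's incapacity a tolling event.
Nothing else in the chronology tolls or restarts the period.

6 August 2020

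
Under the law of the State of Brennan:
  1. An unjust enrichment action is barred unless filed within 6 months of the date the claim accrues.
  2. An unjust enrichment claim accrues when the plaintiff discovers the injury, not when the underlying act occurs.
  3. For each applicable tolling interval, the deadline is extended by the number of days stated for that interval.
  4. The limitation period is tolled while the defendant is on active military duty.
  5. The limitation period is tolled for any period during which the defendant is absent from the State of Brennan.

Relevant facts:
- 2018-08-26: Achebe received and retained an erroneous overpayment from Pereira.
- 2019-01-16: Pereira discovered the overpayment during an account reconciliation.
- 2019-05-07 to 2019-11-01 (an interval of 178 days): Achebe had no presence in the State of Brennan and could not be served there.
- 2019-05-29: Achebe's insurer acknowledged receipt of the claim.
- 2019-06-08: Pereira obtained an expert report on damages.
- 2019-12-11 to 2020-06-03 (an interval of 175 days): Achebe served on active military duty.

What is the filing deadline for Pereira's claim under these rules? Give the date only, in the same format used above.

The claim did not accrue until Pereira discovered the injury on 2019-01-16; the 2018-08-26 act date does not start the clock under the stated rule.
Adding the 6 months base period to 2019-01-16 gives a deadline of 2019-07-16, before any tolling.
The period was tolled for 178 days by the defendant's absence from the jurisdiction (2019-05-07 to 2019-11-01), pushing the deadline to 2020-01-10.
Because the defendant's active military service ran from 2019-12-11 to 2020-06-03, the deadline is extended by 175 days to 2020-07-03.
The other events in the timeline have no effect on the limitation period under the stated rules.

2020-07-03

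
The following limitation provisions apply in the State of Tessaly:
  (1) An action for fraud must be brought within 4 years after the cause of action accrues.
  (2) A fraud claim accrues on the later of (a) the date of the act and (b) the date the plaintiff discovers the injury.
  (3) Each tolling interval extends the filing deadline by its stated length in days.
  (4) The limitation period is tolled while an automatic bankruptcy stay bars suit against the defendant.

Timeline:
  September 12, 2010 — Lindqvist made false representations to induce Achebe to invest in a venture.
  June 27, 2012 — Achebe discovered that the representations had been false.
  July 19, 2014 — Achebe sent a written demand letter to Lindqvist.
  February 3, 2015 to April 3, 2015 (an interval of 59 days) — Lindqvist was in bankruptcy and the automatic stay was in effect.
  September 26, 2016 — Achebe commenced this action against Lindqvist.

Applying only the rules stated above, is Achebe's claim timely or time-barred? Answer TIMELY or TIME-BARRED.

The claim accrued on June 27, 2012 — the later of the September 12, 2010 act and the June 27, 2012 discovery.
The untolled deadline — 4 years after June 27, 2012 — is June 27, 2016.
The automatic bankruptcy stay from February 3, 2015 to April 3, 2015 tolled the period for 59 days, extending the deadline to August 25, 2016.
Nothing else in the chronology tolls or restarts the period.
Achebe filed on September 26, 2016, after the August 25, 2016 deadline, so the action is time-barred.

TIME-BARRED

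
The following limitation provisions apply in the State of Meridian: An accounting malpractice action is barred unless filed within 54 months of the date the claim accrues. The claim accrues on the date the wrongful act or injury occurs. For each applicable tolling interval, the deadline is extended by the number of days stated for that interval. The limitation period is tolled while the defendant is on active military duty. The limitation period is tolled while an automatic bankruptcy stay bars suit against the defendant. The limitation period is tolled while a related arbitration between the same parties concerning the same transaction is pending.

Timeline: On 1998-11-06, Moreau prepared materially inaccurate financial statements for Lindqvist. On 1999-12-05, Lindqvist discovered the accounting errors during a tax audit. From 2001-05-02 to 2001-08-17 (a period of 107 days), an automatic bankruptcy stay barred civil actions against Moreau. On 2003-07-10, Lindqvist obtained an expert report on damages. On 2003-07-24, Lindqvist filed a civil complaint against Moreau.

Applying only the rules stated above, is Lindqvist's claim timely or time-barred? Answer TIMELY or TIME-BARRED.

Because the rule ties accrual to occurrence, the claim accrued on 1998-11-06, not on the 1999-12-05 discovery date.
Adding the 54 months base period to 1998-11-06 gives a deadline of 2003-05-06, before any tolling.
Because the automatic bankruptcy stay ran from 2001-05-02 to 2001-08-17, the deadline is extended by 107 days to 2003-08-21.
None of the other events listed affects the running of the period under the stated rules.
Filing on 2003-07-24 beat the 2003-08-21 deadline — the action is timely.

TIMELY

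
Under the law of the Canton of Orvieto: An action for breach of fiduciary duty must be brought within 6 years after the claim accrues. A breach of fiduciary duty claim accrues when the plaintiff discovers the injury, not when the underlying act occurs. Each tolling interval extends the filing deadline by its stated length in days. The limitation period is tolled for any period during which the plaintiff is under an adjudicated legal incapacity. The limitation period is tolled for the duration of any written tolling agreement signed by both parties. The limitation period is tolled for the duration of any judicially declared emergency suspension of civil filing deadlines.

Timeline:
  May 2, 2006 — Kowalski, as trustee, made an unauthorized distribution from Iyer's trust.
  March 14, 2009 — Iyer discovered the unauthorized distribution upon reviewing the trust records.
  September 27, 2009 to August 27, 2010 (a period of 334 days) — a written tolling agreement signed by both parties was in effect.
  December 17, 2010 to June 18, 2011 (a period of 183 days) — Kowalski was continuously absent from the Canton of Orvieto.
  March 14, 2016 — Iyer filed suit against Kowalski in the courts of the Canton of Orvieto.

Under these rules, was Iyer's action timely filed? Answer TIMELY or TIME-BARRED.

The claim did not accrue until Iyer discovered the injury on March 14, 2009; the May 2, 2006 act date does not start the clock under the stated rule.
The untolled deadline — 6 years after March 14, 2009 — is March 14, 2015.
The written tolling agreement from September 27, 2009 to August 27, 2010 tolled the period for 334 days, extending the deadline to February 11, 2016.
The defendant's absence from the jurisdiction from December 17, 2010 to June 18, 2011 does not toll the period, because no stated rule makes the defendant's absence a tolling event.
The March 14, 2016 filing falls after the February 11, 2016 deadline; the claim is time-barred.

TIME-BARRED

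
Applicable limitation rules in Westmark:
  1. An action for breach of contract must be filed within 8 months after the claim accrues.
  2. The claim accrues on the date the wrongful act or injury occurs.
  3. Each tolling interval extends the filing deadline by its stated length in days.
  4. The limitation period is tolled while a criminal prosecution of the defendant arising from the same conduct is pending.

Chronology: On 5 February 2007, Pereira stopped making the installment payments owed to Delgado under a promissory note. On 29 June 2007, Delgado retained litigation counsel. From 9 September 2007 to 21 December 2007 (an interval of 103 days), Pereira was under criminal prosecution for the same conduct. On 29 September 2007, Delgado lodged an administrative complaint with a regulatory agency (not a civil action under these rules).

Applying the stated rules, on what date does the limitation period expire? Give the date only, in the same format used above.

16 January 2008

The limitation period began to run on 5 February 2007.
The untolled deadline — 8 months after 5 February 2007 — is 5 October 2007.
The period was tolled for 103 days by the pending criminal prosecution (9 September 2007 to 21 December 2007), pushing the deadline to 16 January 2008.
Nothing else in the chronology tolls or restarts the period.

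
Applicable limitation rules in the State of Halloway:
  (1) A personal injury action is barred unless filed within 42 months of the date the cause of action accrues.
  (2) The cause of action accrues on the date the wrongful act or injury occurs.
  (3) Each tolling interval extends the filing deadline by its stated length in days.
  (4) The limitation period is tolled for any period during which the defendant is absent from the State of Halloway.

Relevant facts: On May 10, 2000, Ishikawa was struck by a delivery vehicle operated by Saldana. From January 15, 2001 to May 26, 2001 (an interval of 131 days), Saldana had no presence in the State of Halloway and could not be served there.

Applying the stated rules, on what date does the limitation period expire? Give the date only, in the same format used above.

March 20, 2004

The cause of action accrued on May 10, 2000, the date of the act.
Adding the 42 months base period to May 10, 2000 gives a deadline of November 10, 2003, before any tolling.
The period was tolled for 131 days by the defendant's absence from the jurisdiction (January 15, 2001 to May 26, 2001), pushing the deadline to March 20, 2004.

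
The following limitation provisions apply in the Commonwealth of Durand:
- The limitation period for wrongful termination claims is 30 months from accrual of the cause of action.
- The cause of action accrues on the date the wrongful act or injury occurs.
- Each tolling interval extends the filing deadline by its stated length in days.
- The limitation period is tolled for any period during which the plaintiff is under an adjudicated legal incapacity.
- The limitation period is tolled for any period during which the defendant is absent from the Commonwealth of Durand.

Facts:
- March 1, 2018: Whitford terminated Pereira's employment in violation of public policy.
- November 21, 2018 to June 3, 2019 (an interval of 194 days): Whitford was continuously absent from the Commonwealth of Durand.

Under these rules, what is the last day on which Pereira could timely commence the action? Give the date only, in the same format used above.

The cause of action accrued on March 1, 2018, the date of the act.
The untolled deadline — 30 months after March 1, 2018 — is September 1, 2020.
The period was tolled for 194 days by the defendant's absence from the jurisdiction (November 21, 2018 to June 3, 2019), pushing the deadline to March 14, 2021.

March 14, 2021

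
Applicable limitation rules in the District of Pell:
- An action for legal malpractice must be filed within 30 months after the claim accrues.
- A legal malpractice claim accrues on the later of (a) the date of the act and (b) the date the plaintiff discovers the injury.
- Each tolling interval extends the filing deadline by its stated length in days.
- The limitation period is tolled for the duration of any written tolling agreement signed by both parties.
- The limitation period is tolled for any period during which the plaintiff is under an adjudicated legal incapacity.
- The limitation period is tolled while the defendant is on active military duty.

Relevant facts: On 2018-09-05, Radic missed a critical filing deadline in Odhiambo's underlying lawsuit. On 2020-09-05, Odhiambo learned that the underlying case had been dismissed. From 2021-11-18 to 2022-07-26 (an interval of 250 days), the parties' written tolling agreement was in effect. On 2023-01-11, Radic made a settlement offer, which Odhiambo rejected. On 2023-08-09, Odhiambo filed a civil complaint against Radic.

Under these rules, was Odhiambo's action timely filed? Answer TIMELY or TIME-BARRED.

TIMELY

The claim accrued on 2020-09-05 — the later of the 2018-09-05 act and the 2020-09-05 discovery.
30 months from 2020-09-05 is 2023-03-05.
The period was tolled for 250 days by the written tolling agreement (2021-11-18 to 2022-07-26), pushing the deadline to 2023-11-10.
The other events in the timeline have no effect on the limitation period under the stated rules.
The 2023-08-09 filing precedes the 2023-11-10 deadline; the claim is timely.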